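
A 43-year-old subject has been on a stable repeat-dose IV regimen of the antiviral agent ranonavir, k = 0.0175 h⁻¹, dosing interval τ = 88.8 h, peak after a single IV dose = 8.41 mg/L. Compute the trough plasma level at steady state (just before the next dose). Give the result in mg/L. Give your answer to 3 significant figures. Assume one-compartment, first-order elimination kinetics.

e^(−kτ) = e^(−0.01750 × 88.8) = 0.2114
Accumulation ratio R = 1 / (1 − e^(−kτ)) = 1 / (1 − 0.2114) = 1.268
Steady-state trough = C₀ × R × e^(−kτ) = 8.41 × 1.268 × 0.2114 = 2.254 mg/L

2.25 mg/L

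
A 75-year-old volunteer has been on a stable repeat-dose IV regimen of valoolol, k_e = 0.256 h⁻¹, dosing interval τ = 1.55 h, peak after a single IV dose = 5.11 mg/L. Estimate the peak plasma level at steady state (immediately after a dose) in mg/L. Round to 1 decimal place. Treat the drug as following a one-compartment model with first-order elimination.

e^(−kτ) = e^(−0.2560 × 1.55) = 0.6725
Accumulation ratio R = 1 / (1 − e^(−kτ)) = 1 / (1 − 0.6725) = 3.053
Steady-state peak = C₀ × R = 5.11 × 3.053 = 15.60 mg/L

15.6 mg/L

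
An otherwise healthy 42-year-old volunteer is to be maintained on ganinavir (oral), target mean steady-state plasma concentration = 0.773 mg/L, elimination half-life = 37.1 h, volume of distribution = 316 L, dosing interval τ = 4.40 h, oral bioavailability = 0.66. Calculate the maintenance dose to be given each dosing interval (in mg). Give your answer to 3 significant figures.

k = ln2 / t½ = 0.693147 / 37.1 = 0.01868 h⁻¹
CL = k × Vd = 0.01868 × 316 = 5.903 L/h
At steady state, F × (Dose/τ) = Css × CL.
Dose = Css × CL × τ / F = 0.773 × 5.903 × 4.40 / 0.66 = 30.42 mg

30.4 mg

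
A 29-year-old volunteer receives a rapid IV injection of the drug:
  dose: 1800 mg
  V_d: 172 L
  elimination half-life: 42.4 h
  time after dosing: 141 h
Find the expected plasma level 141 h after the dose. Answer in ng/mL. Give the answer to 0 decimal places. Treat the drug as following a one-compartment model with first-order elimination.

1044 ng/mL

C₀ = Dose / Vd = 1800 / 172 = 10.47 mg/L
k = ln2 / t½ = 0.693147 / 42.4 = 0.01635 h⁻¹
C = C₀ · e^(−k·t) = 10.47 × e^(−0.01635 × 141)
  = 10.47 × 0.09972 = 1.044 mg/L
Convert: 1.044 mg/L × 1000 = 1044 ng/mL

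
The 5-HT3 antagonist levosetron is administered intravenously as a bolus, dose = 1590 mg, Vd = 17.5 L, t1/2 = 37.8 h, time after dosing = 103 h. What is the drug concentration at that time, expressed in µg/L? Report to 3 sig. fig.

C₀ = Dose / Vd = 1590 / 17.5 = 90.86 mg/L
k = ln2 / t½ = 0.693147 / 37.8 = 0.01834 h⁻¹
C = C₀ · e^(−k·t) = 90.86 × e^(−0.01834 × 103)
  = 90.86 × 0.1512 = 13.74 mg/L
Convert: 13.74 mg/L × 1000 = 13740 µg/L

13700 µg/L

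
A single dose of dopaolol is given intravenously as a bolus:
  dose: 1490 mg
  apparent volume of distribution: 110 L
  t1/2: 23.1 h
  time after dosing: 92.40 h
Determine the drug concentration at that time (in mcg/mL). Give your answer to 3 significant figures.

0.847 mcg/mL

C₀ = Dose / Vd = 1490 / 110 = 13.55 mg/L
k = ln2 / t½ = 0.693147 / 23.1 = 0.03001 h⁻¹
t / t½ = 92.40 / 23.1 = 4 half-lives
C = C₀ × (1/2)^4 = 13.55 × 0.06250 = 0.8469 mg/L
(0.8469 mg/L = 0.8469 mcg/mL)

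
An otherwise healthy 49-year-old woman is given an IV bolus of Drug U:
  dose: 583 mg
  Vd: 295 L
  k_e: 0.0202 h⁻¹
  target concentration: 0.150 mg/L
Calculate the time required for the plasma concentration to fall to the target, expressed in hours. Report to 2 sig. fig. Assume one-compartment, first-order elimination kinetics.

130 h

C₀ = Dose / Vd = 583.0 / 295 = 1.976 mg/L
t = ln(C₀ / C) / k = ln(1.976 / 0.150) / 0.02020
  = ln(13.17) / 0.02020 = 2.578 / 0.02020 = 127.6 h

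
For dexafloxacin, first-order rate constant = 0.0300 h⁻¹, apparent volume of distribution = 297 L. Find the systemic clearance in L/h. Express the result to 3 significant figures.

8.91 L/h

CL = k × Vd = 0.0300 × 297 = 8.910 L/h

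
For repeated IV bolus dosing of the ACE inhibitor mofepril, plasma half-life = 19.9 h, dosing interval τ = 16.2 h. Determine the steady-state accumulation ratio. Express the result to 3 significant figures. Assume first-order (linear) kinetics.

k = ln2 / t½ = 0.693147 / 19.9 = 0.03483 h⁻¹
e^(−kτ) = e^(−0.03483 × 16.2) = 0.5688
Accumulation ratio R = 1 / (1 − e^(−kτ)) = 1 / (1 − 0.5688) = 2.319

2.32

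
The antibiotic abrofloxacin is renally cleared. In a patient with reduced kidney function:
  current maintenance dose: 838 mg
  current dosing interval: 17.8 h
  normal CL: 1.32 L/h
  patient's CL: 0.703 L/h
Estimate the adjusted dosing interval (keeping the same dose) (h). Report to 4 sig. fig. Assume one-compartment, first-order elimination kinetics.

33.42 h

To keep the same average steady-state level, dosing rate must scale with clearance.
CL ratio = 0.703 / 1.32 = 0.5326
New interval (same dose) = 17.8 / 0.5326 = 33.42 h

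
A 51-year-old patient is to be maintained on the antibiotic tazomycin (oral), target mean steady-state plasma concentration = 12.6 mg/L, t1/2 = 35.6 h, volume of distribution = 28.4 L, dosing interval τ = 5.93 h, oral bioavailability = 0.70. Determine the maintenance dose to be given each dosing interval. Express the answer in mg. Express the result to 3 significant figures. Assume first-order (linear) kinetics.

k = ln2 / t½ = 0.693147 / 35.6 = 0.01947 h⁻¹
CL = k × Vd = 0.01947 × 28.4 = 0.5529 L/h
At steady state, F × (Dose/τ) = Css × CL.
Dose = Css × CL × τ / F = 12.6 × 0.5529 × 5.93 / 0.70 = 59.02 mg

59.0 mg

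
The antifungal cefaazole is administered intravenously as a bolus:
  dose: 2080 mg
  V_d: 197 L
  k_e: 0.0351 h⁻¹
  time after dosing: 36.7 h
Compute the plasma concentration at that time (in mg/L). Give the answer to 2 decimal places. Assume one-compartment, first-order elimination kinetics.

2.91 mg/L

C₀ = Dose / Vd = 2080 / 197 = 10.56 mg/L
C = C₀ · e^(−k·t) = 10.56 × e^(−0.03510 × 36.7)
  = 10.56 × 0.2758 = 2.912 mg/L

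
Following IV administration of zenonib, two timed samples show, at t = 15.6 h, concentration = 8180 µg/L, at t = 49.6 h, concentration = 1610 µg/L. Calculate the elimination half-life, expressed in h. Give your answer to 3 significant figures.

14.5 h

k = ln(C₁/C₂) / (t₂ − t₁) = ln(8180/1610) / (49.6 − 15.6)
  = 1.625 / 34.00 = 0.04779 h⁻¹
t½ = ln2 / k = 0.693147 / 0.04779 = 14.50 h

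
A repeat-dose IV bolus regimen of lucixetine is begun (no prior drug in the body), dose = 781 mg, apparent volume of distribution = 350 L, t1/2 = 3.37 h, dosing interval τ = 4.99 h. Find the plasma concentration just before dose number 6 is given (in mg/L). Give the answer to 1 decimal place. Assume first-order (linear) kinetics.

1.2 mg/L

C₀ per dose = Dose / Vd = 781 / 350 = 2.231 mg/L
k = ln2 / t½ = 0.693147 / 3.37 = 0.2057 h⁻¹
Fraction remaining after one interval: r = e^(−kτ) = e^(−0.2057 × 4.99) = 0.3583
Before dose 6, 5 doses have been given (aged 1τ, 2τ, 3τ, 4τ, 5τ).
C_trough = C₀ × (r + r² + … + r^5) = C₀ × r(1−r^5)/(1−r)
        = 2.231 × 0.3583 × (1 − 0.005905) / (1 − 0.3583) = 1.238 mg/L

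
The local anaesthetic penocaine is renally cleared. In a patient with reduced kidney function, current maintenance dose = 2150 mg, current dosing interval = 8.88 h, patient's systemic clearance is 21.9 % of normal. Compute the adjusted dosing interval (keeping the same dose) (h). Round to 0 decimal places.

41 h

To keep the same average steady-state level, dosing rate must scale with clearance.
CL ratio = 21.9 / 100 = 0.2190
New interval (same dose) = 8.88 / 0.2190 = 40.55 h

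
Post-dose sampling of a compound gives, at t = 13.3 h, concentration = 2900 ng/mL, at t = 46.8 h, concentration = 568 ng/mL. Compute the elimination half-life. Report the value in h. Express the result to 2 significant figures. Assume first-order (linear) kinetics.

k = ln(C₁/C₂) / (t₂ − t₁) = ln(2900/568) / (46.8 − 13.3)
  = 1.630 / 33.50 = 0.04866 h⁻¹
t½ = ln2 / k = 0.693147 / 0.04866 = 14.24 h

14 h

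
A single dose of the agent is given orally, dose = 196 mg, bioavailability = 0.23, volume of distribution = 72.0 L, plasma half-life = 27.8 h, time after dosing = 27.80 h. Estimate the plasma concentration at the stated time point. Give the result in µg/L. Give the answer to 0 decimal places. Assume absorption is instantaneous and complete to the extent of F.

313 µg/L

Amount reaching circulation = F × Dose = 0.23 × 196.0 = 45.08 mg
C₀ = F·Dose / Vd = 45.08 / 72.0 = 0.6261 mg/L
k = ln2 / t½ = 0.693147 / 27.8 = 0.02493 h⁻¹
t / t½ = 27.80 / 27.8 = 1 half-lives
C = C₀ × (1/2)^1 = 0.6261 × 0.5000 = 0.3131 mg/L
Convert: 0.3131 mg/L × 1000 = 313.1 µg/L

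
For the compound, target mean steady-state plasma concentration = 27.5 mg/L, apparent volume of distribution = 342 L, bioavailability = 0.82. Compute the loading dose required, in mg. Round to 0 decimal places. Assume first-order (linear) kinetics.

11470 mg

LD = Css × Vd / F = 27.5 × 342 / 0.82 = 11470 mg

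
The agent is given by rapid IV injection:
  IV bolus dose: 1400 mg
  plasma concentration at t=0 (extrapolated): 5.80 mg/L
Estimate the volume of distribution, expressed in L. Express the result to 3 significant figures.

Vd = Dose / C₀ = 1400 / 5.80 = 241.4 L

241 L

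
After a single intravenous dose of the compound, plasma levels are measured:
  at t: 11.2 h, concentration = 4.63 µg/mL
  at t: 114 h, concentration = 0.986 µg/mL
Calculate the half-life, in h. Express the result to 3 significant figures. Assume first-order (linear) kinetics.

46.1 h

k = ln(C₁/C₂) / (t₂ − t₁) = ln(4.63/0.986) / (114 − 11.2)
  = 1.547 / 102.8 = 0.01505 h⁻¹
t½ = ln2 / k = 0.693147 / 0.01505 = 46.06 h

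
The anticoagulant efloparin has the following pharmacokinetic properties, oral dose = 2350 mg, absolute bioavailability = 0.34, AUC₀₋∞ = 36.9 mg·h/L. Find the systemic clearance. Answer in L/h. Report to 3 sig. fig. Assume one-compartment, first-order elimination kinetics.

21.7 L/h

CL = F·Dose / AUC = 0.34 × 2350 / 36.9 = 21.65 L/h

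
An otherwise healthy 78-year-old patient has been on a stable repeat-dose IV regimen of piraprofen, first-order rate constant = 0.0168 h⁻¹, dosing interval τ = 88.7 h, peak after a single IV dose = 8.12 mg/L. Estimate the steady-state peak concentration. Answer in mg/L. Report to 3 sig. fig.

10.5 mg/L

e^(−kτ) = e^(−0.01680 × 88.7) = 0.2253
Accumulation ratio R = 1 / (1 − e^(−kτ)) = 1 / (1 − 0.2253) = 1.291
Steady-state peak = C₀ × R = 8.12 × 1.291 = 10.48 mg/L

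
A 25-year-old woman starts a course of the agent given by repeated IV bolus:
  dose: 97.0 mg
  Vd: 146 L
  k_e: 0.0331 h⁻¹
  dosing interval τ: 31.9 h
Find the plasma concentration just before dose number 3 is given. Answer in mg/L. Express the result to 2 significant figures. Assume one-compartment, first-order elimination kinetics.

C₀ per dose = Dose / Vd = 97.0 / 146 = 0.6644 mg/L
Fraction remaining after one interval: r = e^(−kτ) = e^(−0.03310 × 31.9) = 0.3479
Before dose 3, 2 doses have been given (aged 1τ, 2τ).
C_trough = C₀ × (r + r²) = 0.6644 × (0.3479 + 0.1210) = 0.3115 mg/L

0.31 mg/L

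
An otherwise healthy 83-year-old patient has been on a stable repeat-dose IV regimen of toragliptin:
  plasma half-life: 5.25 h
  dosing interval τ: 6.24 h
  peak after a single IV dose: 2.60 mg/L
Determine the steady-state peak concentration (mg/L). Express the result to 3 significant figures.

4.63 mg/L

k = ln2 / t½ = 0.693147 / 5.25 = 0.1320 h⁻¹
e^(−kτ) = e^(−0.1320 × 6.24) = 0.4388
Accumulation ratio R = 1 / (1 − e^(−kτ)) = 1 / (1 − 0.4388) = 1.782
Steady-state peak = C₀ × R = 2.60 × 1.782 = 4.633 mg/L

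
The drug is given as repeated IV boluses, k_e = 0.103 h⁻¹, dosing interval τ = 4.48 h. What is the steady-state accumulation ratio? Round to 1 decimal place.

2.7

e^(−kτ) = e^(−0.1030 × 4.48) = 0.6304
Accumulation ratio R = 1 / (1 − e^(−kτ)) = 1 / (1 − 0.6304) = 2.706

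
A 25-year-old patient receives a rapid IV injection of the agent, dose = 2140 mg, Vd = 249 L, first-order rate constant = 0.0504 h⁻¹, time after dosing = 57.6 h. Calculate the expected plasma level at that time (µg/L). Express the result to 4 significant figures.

471.5 µg/L

C₀ = Dose / Vd = 2140 / 249 = 8.594 mg/L
C = C₀ · e^(−k·t) = 8.594 × e^(−0.05040 × 57.6)
  = 8.594 × 0.05486 = 0.4715 mg/L
Convert: 0.4715 mg/L × 1000 = 471.5 µg/L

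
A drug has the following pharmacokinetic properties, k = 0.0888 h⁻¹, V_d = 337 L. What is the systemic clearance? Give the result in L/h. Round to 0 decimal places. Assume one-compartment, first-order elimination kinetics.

CL = k × Vd = 0.0888 × 337 = 29.93 L/h

30 L/h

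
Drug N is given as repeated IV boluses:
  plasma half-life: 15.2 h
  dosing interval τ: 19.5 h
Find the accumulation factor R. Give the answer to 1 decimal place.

k = ln2 / t½ = 0.693147 / 15.2 = 0.04560 h⁻¹
e^(−kτ) = e^(−0.04560 × 19.5) = 0.4110
Accumulation ratio R = 1 / (1 − e^(−kτ)) = 1 / (1 − 0.4110) = 1.698

1.7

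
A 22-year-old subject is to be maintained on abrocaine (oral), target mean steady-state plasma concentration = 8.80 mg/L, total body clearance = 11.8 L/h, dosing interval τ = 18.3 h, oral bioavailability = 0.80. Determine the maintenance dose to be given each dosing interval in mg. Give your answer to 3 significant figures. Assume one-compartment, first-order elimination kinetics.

2380 mg

At steady state, F × (Dose/τ) = Css × CL.
Dose = Css × CL × τ / F = 8.80 × 11.80 × 18.3 / 0.80 = 2375 mg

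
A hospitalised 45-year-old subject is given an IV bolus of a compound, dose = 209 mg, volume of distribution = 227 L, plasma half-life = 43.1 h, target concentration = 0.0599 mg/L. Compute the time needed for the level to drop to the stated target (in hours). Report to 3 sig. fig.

170 h

C₀ = Dose / Vd = 209.0 / 227 = 0.9207 mg/L
k = ln2 / t½ = 0.693147 / 43.1 = 0.01608 h⁻¹
t = ln(C₀ / C) / k = ln(0.9207 / 0.0599) / 0.01608
  = ln(15.37) / 0.01608 = 2.732 / 0.01608 = 169.9 h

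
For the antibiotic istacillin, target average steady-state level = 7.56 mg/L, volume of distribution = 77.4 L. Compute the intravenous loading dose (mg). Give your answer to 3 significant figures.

585 mg

LD = Css × Vd = 7.56 × 77.4 = 585.1 mg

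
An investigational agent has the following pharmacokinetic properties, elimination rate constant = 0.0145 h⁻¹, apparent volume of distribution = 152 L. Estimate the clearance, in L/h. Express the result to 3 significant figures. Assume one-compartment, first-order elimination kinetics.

2.20 L/h

CL = k × Vd = 0.0145 × 152 = 2.204 L/h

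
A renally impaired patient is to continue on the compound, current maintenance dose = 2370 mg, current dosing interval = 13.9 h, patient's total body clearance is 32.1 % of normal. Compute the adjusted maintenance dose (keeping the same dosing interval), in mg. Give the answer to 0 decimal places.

To keep the same average steady-state level, dosing rate must scale with clearance.
CL ratio = 32.1 / 100 = 0.3210
New dose (same interval) = 2370 × 0.3210 = 760.8 mg

761 mg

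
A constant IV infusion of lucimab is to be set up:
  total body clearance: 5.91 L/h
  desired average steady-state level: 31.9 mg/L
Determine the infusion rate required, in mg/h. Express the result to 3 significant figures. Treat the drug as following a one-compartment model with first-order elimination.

At steady state, infusion rate R₀ = Css × CL = 31.9 × 5.910 = 188.5 mg/h

189 mg/h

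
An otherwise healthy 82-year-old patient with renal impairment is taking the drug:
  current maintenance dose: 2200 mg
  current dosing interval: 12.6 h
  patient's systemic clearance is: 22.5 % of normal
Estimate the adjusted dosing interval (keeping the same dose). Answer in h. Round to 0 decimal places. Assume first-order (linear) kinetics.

56 h

To keep the same average steady-state level, dosing rate must scale with clearance.
CL ratio = 22.5 / 100 = 0.2250
New interval (same dose) = 12.6 / 0.2250 = 56.00 h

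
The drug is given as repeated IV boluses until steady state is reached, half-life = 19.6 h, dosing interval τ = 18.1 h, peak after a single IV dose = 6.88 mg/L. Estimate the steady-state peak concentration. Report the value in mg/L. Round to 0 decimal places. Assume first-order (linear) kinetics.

15 mg/L

k = ln2 / t½ = 0.693147 / 19.6 = 0.03536 h⁻¹
e^(−kτ) = e^(−0.03536 × 18.1) = 0.5273
Accumulation ratio R = 1 / (1 − e^(−kτ)) = 1 / (1 − 0.5273) = 2.116
Steady-state peak = C₀ × R = 6.88 × 2.116 = 14.56 mg/L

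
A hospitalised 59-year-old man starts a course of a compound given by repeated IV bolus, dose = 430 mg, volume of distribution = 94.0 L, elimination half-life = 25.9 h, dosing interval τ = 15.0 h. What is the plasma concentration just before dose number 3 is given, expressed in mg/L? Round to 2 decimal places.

5.11 mg/L

C₀ per dose = Dose / Vd = 430 / 94.0 = 4.574 mg/L
k = ln2 / t½ = 0.693147 / 25.9 = 0.02676 h⁻¹
Fraction remaining after one interval: r = e^(−kτ) = e^(−0.02676 × 15.0) = 0.6694
Before dose 3, 2 doses have been given (aged 1τ, 2τ).
C_trough = C₀ × (r + r²) = 4.574 × (0.6694 + 0.4481) = 5.111 mg/L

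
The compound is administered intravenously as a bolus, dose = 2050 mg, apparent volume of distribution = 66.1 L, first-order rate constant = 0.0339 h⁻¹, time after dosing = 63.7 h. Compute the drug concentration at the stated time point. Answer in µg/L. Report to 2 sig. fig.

C₀ = Dose / Vd = 2050 / 66.1 = 31.01 mg/L
C = C₀ · e^(−k·t) = 31.01 × e^(−0.03390 × 63.7)
  = 31.01 × 0.1154 = 3.579 mg/L
Convert: 3.579 mg/L × 1000 = 3579 µg/L

3600 µg/L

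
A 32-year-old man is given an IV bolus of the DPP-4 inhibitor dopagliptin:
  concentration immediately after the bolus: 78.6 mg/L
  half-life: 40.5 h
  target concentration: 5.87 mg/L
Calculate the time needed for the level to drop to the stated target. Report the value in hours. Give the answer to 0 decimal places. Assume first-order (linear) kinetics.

152 h

k = ln2 / t½ = 0.693147 / 40.5 = 0.01711 h⁻¹
t = ln(C₀ / C) / k = ln(78.60 / 5.87) / 0.01711
  = ln(13.39) / 0.01711 = 2.595 / 0.01711 = 151.7 h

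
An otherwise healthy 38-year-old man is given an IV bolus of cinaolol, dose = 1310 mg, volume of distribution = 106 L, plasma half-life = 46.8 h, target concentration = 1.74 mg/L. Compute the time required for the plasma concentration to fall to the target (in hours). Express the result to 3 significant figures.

C₀ = Dose / Vd = 1310 / 106 = 12.36 mg/L
k = ln2 / t½ = 0.693147 / 46.8 = 0.01481 h⁻¹
t = ln(C₀ / C) / k = ln(12.36 / 1.74) / 0.01481
  = ln(7.103) / 0.01481 = 1.961 / 0.01481 = 132.4 h

132 h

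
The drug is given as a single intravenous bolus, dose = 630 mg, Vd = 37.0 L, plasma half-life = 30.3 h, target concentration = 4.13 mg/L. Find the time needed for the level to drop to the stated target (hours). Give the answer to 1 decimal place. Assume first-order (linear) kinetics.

C₀ = Dose / Vd = 630.0 / 37.0 = 17.03 mg/L
k = ln2 / t½ = 0.693147 / 30.3 = 0.02288 h⁻¹
t = ln(C₀ / C) / k = ln(17.03 / 4.13) / 0.02288
  = ln(4.123) / 0.02288 = 1.417 / 0.02288 = 61.93 h

61.9 h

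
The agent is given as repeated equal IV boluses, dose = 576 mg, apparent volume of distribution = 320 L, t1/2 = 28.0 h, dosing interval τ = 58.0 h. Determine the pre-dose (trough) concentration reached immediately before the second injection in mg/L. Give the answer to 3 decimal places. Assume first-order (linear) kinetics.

0.428 mg/L

C₀ per dose = Dose / Vd = 576 / 320 = 1.800 mg/L
k = ln2 / t½ = 0.693147 / 28.0 = 0.02476 h⁻¹
Fraction remaining after one interval: r = e^(−kτ) = e^(−0.02476 × 58.0) = 0.2379
Before dose 2, 1 dose has been given (aged 1τ).
C_trough = C₀ × r = 1.800 × 0.2379 = 0.4282 mg/L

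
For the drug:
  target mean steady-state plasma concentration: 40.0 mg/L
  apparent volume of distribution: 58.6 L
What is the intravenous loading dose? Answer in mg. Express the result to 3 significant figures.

LD = Css × Vd = 40.0 × 58.6 = 2344 mg

2340 mg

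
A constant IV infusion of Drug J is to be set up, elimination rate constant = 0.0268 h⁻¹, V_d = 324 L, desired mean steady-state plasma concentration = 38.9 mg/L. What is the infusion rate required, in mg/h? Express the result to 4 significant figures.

337.8 mg/h

CL = k × Vd = 0.02680 × 324 = 8.683 L/h
At steady state, infusion rate R₀ = Css × CL = 38.9 × 8.683 = 337.8 mg/h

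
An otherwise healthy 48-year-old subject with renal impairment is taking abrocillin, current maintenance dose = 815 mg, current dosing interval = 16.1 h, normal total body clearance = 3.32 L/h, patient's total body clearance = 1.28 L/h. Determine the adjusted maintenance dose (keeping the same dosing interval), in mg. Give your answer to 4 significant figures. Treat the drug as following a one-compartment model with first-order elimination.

314.2 mg

To keep the same average steady-state level, dosing rate must scale with clearance.
CL ratio = 1.28 / 3.32 = 0.3855
New dose (same interval) = 815 × 0.3855 = 314.2 mg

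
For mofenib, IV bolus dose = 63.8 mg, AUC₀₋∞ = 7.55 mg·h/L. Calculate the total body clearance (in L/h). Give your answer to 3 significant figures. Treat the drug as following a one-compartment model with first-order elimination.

CL = Dose / AUC = 63.8 / 7.55 = 8.450 L/h

8.45 L/h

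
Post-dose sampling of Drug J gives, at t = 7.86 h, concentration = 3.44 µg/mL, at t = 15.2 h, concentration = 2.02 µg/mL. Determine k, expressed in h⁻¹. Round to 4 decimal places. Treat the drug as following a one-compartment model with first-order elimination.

0.0725 h⁻¹

k = ln(C₁/C₂) / (t₂ − t₁) = ln(3.44/2.02) / (15.2 − 7.86)
  = 0.5324 / 7.340 = 0.07253 h⁻¹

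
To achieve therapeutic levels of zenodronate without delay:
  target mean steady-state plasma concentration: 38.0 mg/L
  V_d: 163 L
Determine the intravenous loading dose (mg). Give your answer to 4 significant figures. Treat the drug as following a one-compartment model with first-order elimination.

LD = Css × Vd = 38.0 × 163 = 6194 mg

6194 mg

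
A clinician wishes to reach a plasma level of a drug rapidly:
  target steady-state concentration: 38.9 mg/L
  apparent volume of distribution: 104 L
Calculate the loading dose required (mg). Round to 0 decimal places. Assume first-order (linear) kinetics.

LD = Css × Vd = 38.9 × 104 = 4046 mg

4046 mg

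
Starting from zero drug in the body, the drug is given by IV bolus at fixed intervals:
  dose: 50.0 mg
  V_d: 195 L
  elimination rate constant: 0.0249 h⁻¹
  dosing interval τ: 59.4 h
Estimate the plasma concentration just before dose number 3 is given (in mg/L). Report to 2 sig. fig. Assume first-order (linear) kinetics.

0.072 mg/L

C₀ per dose = Dose / Vd = 50.0 / 195 = 0.2564 mg/L
Fraction remaining after one interval: r = e^(−kτ) = e^(−0.02490 × 59.4) = 0.2279
Before dose 3, 2 doses have been given (aged 1τ, 2τ).
C_trough = C₀ × (r + r²) = 0.2564 × (0.2279 + 0.05194) = 0.07175 mg/L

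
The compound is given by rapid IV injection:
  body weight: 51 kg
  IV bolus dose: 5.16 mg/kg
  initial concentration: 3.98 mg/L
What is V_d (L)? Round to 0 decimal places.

Dose = 5.16 × 51 = 263.2 mg
Vd = Dose / C₀ = 263.2 / 3.98 = 66.13 L

66 L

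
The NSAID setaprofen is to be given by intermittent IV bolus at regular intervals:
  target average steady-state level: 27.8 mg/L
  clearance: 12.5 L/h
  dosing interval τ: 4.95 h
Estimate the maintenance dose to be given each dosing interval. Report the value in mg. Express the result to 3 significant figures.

At steady state, Dose/τ = Css × CL.
Dose = Css × CL × τ = 27.8 × 12.50 × 4.95 = 1720 mg

1720 mg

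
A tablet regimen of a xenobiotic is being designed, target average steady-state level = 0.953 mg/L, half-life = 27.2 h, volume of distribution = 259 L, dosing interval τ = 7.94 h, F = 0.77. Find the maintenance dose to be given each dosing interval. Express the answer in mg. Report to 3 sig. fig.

64.9 mg

k = ln2 / t½ = 0.693147 / 27.2 = 0.02548 h⁻¹
CL = k × Vd = 0.02548 × 259 = 6.599 L/h
At steady state, F × (Dose/τ) = Css × CL.
Dose = Css × CL × τ / F = 0.953 × 6.599 × 7.94 / 0.77 = 64.85 mg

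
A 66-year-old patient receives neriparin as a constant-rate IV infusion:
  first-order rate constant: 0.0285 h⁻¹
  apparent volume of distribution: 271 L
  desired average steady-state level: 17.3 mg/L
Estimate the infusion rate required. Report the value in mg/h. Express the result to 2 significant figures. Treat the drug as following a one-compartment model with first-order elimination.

CL = k × Vd = 0.02850 × 271 = 7.724 L/h
At steady state, infusion rate R₀ = Css × CL = 17.3 × 7.724 = 133.6 mg/h

130 mg/h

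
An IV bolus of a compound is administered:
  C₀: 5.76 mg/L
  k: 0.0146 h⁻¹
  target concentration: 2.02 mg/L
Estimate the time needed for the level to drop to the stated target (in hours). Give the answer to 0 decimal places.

72 h

t = ln(C₀ / C) / k = ln(5.760 / 2.02) / 0.01460
  = ln(2.851) / 0.01460 = 1.048 / 0.01460 = 71.78 h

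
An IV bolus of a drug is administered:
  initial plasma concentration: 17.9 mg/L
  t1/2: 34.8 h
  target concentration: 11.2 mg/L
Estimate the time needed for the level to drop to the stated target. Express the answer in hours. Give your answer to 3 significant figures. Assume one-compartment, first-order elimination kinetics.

23.5 h

k = ln2 / t½ = 0.693147 / 34.8 = 0.01992 h⁻¹
t = ln(C₀ / C) / k = ln(17.90 / 11.2) / 0.01992
  = ln(1.598) / 0.01992 = 0.4688 / 0.01992 = 23.53 h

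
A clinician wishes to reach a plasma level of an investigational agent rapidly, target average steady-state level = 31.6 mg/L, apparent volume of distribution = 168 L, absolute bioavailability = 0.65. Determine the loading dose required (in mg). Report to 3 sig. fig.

8170 mg

LD = Css × Vd / F = 31.6 × 168 / 0.65 = 8167 mg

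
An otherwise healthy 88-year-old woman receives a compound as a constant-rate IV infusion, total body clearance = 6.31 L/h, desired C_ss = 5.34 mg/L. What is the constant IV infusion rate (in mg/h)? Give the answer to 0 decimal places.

At steady state, infusion rate R₀ = Css × CL = 5.34 × 6.310 = 33.70 mg/h

34 mg/h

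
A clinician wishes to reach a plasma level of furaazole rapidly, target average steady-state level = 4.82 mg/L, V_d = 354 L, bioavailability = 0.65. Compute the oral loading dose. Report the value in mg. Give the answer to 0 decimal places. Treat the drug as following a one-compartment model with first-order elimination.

LD = Css × Vd / F = 4.82 × 354 / 0.65 = 2625 mg

2625 mg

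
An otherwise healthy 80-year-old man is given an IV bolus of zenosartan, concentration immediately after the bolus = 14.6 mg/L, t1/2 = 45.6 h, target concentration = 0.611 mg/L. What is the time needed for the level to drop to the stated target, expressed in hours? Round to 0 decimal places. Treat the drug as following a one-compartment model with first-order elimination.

209 h

k = ln2 / t½ = 0.693147 / 45.6 = 0.01520 h⁻¹
t = ln(C₀ / C) / k = ln(14.60 / 0.611) / 0.01520
  = ln(23.90) / 0.01520 = 3.174 / 0.01520 = 208.8 h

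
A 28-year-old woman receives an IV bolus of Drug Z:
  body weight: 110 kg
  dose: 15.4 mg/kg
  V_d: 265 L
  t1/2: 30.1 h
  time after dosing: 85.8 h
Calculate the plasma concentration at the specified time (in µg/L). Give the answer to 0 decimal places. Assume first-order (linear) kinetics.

Total dose = 15.4 × 110 = 1694 mg
C₀ = Dose / Vd = 1694 / 265 = 6.392 mg/L
k = ln2 / t½ = 0.693147 / 30.1 = 0.02303 h⁻¹
C = C₀ · e^(−k·t) = 6.392 × e^(−0.02303 × 85.8)
  = 6.392 × 0.1386 = 0.8859 mg/L
Convert: 0.8859 mg/L × 1000 = 885.9 µg/L

886 µg/L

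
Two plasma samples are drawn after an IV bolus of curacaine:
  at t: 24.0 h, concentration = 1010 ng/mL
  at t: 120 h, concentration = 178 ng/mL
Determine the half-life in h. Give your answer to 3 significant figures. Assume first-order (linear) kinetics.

38.3 h

k = ln(C₁/C₂) / (t₂ − t₁) = ln(1010/178) / (120 − 24.0)
  = 1.736 / 96.00 = 0.01808 h⁻¹
t½ = ln2 / k = 0.693147 / 0.01808 = 38.34 h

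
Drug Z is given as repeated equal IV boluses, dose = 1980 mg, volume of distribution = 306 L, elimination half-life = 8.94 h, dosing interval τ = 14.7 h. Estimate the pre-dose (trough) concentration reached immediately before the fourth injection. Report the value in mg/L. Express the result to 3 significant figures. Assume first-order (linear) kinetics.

C₀ per dose = Dose / Vd = 1980 / 306 = 6.471 mg/L
k = ln2 / t½ = 0.693147 / 8.94 = 0.07753 h⁻¹
Fraction remaining after one interval: r = e^(−kτ) = e^(−0.07753 × 14.7) = 0.3199
Before dose 4, 3 doses have been given (aged 1τ, 2τ, 3τ).
C_trough = C₀ × (r + r² + … + r^3) = C₀ × r(1−r^3)/(1−r)
        = 6.471 × 0.3199 × (1 − 0.03274) / (1 − 0.3199) = 2.944 mg/L

2.94 mg/L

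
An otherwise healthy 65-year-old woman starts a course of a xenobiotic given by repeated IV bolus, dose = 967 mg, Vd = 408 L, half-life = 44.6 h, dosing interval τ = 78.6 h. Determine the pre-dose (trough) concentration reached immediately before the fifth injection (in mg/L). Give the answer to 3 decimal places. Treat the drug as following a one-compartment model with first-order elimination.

0.983 mg/L

C₀ per dose = Dose / Vd = 967 / 408 = 2.370 mg/L
k = ln2 / t½ = 0.693147 / 44.6 = 0.01554 h⁻¹
Fraction remaining after one interval: r = e^(−kτ) = e^(−0.01554 × 78.6) = 0.2948
Before dose 5, 4 doses have been given (aged 1τ, 2τ, 3τ, 4τ).
C_trough = C₀ × (r + r² + … + r^4) = C₀ × r(1−r^4)/(1−r)
        = 2.370 × 0.2948 × (1 − 0.007553) / (1 − 0.2948) = 0.9833 mg/L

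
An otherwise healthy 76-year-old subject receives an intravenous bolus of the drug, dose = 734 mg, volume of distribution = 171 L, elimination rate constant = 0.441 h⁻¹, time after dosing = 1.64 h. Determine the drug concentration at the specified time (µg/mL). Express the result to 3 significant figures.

2.08 µg/mL

C₀ = Dose / Vd = 734.0 / 171 = 4.292 mg/L
C = C₀ · e^(−k·t) = 4.292 × e^(−0.4410 × 1.64)
  = 4.292 × 0.4852 = 2.082 mg/L
(2.082 mg/L = 2.082 µg/mL)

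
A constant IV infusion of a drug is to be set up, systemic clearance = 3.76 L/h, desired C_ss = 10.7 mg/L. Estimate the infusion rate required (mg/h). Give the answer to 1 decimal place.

At steady state, infusion rate R₀ = Css × CL = 10.7 × 3.760 = 40.23 mg/h

40.2 mg/h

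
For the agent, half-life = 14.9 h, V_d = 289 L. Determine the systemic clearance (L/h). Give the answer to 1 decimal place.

13.4 L/h

k = ln2 / t½ = 0.693147 / 14.9 = 0.04652 h⁻¹
CL = k × Vd = 0.04652 × 289 = 13.44 L/h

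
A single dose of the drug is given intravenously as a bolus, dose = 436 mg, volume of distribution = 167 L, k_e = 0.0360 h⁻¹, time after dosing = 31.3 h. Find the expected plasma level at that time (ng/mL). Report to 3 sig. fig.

C₀ = Dose / Vd = 436.0 / 167 = 2.611 mg/L
C = C₀ · e^(−k·t) = 2.611 × e^(−0.03600 × 31.3)
  = 2.611 × 0.3241 = 0.8462 mg/L
Convert: 0.8462 mg/L × 1000 = 846.2 ng/mL

846 ng/mL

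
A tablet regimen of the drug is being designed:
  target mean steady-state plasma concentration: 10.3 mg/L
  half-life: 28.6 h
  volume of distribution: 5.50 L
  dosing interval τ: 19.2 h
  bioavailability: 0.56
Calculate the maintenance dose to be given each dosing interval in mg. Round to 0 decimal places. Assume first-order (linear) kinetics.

47 mg

k = ln2 / t½ = 0.693147 / 28.6 = 0.02424 h⁻¹
CL = k × Vd = 0.02424 × 5.50 = 0.1333 L/h
At steady state, F × (Dose/τ) = Css × CL.
Dose = Css × CL × τ / F = 10.3 × 0.1333 × 19.2 / 0.56 = 47.07 mg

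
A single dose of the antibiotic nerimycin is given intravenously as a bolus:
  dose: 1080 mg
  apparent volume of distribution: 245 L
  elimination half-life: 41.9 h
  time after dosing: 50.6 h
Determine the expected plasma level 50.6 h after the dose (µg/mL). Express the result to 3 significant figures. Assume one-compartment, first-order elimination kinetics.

1.91 µg/mL

C₀ = Dose / Vd = 1080 / 245 = 4.408 mg/L
k = ln2 / t½ = 0.693147 / 41.9 = 0.01654 h⁻¹
C = C₀ · e^(−k·t) = 4.408 × e^(−0.01654 × 50.6)
  = 4.408 × 0.4330 = 1.909 mg/L
(1.909 mg/L = 1.909 µg/mL)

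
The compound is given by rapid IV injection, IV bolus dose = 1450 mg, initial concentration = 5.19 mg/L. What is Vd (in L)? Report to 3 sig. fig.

Vd = Dose / C₀ = 1450 / 5.19 = 279.4 L

279 L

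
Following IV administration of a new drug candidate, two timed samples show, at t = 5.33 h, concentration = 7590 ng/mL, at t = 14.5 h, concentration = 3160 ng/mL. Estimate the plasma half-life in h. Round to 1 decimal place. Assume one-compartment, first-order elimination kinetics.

k = ln(C₁/C₂) / (t₂ − t₁) = ln(7590/3160) / (14.5 − 5.33)
  = 0.8763 / 9.170 = 0.09556 h⁻¹
t½ = ln2 / k = 0.693147 / 0.09556 = 7.254 h

7.3 h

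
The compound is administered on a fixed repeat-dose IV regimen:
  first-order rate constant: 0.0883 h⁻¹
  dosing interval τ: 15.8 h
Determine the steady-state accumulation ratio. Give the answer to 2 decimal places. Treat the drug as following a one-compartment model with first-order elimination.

e^(−kτ) = e^(−0.08830 × 15.8) = 0.2478
Accumulation ratio R = 1 / (1 − e^(−kτ)) = 1 / (1 − 0.2478) = 1.329

1.33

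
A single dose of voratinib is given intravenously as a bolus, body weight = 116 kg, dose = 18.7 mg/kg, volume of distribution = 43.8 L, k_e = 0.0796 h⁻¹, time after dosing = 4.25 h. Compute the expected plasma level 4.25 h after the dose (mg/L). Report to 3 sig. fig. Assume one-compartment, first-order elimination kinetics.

Total dose = 18.7 × 116 = 2169 mg
C₀ = Dose / Vd = 2169 / 43.8 = 49.52 mg/L
C = C₀ · e^(−k·t) = 49.52 × e^(−0.07960 × 4.25)
  = 49.52 × 0.7130 = 35.31 mg/L

35.3 mg/L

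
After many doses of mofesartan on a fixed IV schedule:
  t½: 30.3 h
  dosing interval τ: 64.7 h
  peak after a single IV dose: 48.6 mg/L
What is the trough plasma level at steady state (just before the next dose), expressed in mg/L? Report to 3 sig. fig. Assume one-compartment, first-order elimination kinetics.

k = ln2 / t½ = 0.693147 / 30.3 = 0.02288 h⁻¹
e^(−kτ) = e^(−0.02288 × 64.7) = 0.2276
Accumulation ratio R = 1 / (1 − e^(−kτ)) = 1 / (1 − 0.2276) = 1.295
Steady-state trough = C₀ × R × e^(−kτ) = 48.6 × 1.295 × 0.2276 = 14.32 mg/L

14.3 mg/L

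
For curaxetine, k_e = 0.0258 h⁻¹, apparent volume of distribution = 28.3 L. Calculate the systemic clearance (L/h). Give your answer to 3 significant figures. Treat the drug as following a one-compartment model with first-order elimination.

0.730 L/h

CL = k × Vd = 0.0258 × 28.3 = 0.7301 L/h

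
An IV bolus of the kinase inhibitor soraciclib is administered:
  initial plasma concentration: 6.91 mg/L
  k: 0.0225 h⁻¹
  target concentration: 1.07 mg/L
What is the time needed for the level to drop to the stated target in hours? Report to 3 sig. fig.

t = ln(C₀ / C) / k = ln(6.910 / 1.07) / 0.02250
  = ln(6.458) / 0.02250 = 1.865 / 0.02250 = 82.89 h

82.9 h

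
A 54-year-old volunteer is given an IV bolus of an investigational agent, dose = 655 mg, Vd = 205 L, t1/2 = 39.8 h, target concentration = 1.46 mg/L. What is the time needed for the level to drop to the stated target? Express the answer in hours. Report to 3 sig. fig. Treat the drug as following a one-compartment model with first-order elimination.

C₀ = Dose / Vd = 655.0 / 205 = 3.195 mg/L
k = ln2 / t½ = 0.693147 / 39.8 = 0.01742 h⁻¹
t = ln(C₀ / C) / k = ln(3.195 / 1.46) / 0.01742
  = ln(2.188) / 0.01742 = 0.7830 / 0.01742 = 44.95 h

45.0 h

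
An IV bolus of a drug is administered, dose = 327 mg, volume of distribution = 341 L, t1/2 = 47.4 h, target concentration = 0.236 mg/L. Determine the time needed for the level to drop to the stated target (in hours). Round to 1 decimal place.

C₀ = Dose / Vd = 327.0 / 341 = 0.9589 mg/L
k = ln2 / t½ = 0.693147 / 47.4 = 0.01462 h⁻¹
t = ln(C₀ / C) / k = ln(0.9589 / 0.236) / 0.01462
  = ln(4.063) / 0.01462 = 1.402 / 0.01462 = 95.90 h

95.9 h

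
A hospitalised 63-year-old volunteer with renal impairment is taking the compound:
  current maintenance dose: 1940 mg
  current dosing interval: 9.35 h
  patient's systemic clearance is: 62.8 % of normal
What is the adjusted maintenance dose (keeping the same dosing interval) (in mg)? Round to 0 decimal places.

1218 mg

To keep the same average steady-state level, dosing rate must scale with clearance.
CL ratio = 62.8 / 100 = 0.6280
New dose (same interval) = 1940 × 0.6280 = 1218 mg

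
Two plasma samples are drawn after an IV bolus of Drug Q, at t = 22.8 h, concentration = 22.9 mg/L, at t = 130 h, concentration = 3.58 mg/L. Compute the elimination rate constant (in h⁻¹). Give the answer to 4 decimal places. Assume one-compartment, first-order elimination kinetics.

0.0173 h⁻¹

k = ln(C₁/C₂) / (t₂ − t₁) = ln(22.9/3.58) / (130 − 22.8)
  = 1.856 / 107.2 = 0.01731 h⁻¹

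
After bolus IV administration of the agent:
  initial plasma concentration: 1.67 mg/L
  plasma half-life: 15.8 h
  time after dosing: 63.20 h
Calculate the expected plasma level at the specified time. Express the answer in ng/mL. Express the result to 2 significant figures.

k = ln2 / t½ = 0.693147 / 15.8 = 0.04387 h⁻¹
t / t½ = 63.20 / 15.8 = 4 half-lives
C = C₀ × (1/2)^4 = 1.670 × 0.06250 = 0.1044 mg/L
Convert: 0.1044 mg/L × 1000 = 104.4 ng/mL

100 ng/mL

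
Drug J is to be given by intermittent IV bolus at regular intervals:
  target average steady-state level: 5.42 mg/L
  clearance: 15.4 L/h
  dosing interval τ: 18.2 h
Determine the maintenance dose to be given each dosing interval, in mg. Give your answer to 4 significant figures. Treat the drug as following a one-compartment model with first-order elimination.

1519 mg

At steady state, Dose/τ = Css × CL.
Dose = Css × CL × τ = 5.42 × 15.40 × 18.2 = 1519 mg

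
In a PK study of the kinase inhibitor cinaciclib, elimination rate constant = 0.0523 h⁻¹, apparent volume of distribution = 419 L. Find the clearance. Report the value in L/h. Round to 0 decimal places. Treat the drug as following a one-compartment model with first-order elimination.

CL = k × Vd = 0.0523 × 419 = 21.91 L/h

22 L/h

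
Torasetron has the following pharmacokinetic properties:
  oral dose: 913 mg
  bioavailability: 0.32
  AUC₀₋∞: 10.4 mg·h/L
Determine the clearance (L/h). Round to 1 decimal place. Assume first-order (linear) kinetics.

28.1 L/h

CL = F·Dose / AUC = 0.32 × 913 / 10.4 = 28.09 L/h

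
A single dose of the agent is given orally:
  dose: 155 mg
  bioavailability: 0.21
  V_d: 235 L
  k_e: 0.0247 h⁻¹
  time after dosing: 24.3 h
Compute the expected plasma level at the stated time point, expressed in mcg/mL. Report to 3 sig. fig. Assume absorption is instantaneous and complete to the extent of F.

Amount reaching circulation = F × Dose = 0.21 × 155.0 = 32.55 mg
C₀ = F·Dose / Vd = 32.55 / 235 = 0.1385 mg/L
C = C₀ · e^(−k·t) = 0.1385 × e^(−0.02470 × 24.3)
  = 0.1385 × 0.5487 = 0.07599 mg/L
(0.07599 mg/L = 0.07599 mcg/mL)

0.0760 mcg/mL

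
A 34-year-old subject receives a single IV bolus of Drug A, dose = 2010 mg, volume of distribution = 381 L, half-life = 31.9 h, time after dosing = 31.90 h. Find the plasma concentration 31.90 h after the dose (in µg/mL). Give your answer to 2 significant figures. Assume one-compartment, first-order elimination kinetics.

2.6 µg/mL

C₀ = Dose / Vd = 2010 / 381 = 5.276 mg/L
k = ln2 / t½ = 0.693147 / 31.9 = 0.02173 h⁻¹
t / t½ = 31.90 / 31.9 = 1 half-lives
C = C₀ × (1/2)^1 = 5.276 × 0.5000 = 2.638 mg/L
(2.638 mg/L = 2.638 µg/mL)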